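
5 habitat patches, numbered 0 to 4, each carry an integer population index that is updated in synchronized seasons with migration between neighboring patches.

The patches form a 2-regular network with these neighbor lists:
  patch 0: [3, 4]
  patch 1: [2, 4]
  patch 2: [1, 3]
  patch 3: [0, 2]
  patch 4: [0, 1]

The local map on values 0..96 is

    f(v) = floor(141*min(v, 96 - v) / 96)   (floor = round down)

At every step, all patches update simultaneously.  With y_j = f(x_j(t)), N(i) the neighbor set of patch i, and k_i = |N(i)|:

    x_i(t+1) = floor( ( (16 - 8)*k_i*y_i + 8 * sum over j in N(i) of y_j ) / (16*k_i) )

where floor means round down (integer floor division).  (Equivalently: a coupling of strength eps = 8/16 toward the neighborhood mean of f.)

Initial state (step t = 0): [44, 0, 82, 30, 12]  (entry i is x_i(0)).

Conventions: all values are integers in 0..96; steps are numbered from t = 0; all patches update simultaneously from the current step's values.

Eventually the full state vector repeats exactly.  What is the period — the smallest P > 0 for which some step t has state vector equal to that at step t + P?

Answer: 16
Key observation: The state at step 6, [69, 67, 67, 69, 68], reappears at step 22 — and no state repeats earlier — so the cycle the system enters has period 16.

Derivation:
t=0: [44, 0, 82, 30, 12]
t=1: [47, 9, 21, 43, 24]
t=2: [59, 22, 34, 56, 38]
t=3: [55, 42, 47, 54, 49]
t=4: [62, 65, 65, 62, 64]
t=5: [48, 45, 46, 48, 47]
t=6: [69, 67, 67, 69, 68]
t=7: [39, 41, 41, 39, 40]
t=8: [57, 59, 59, 57, 58]
t=9: [56, 54, 54, 56, 55]
t=10: [58, 60, 60, 58, 59]
t=11: [54, 52, 52, 54, 53]
t=12: [61, 63, 63, 61, 62]
t=13: [50, 48, 48, 50, 49]
t=14: [67, 69, 69, 67, 68]
t=15: [41, 39, 39, 41, 40]
t=16: [59, 57, 57, 59, 58]
t=17: [54, 56, 56, 54, 55]
t=18: [60, 58, 58, 60, 59]
t=19: [52, 54, 54, 52, 53]
t=20: [63, 61, 61, 63, 62]
t=21: [48, 50, 50, 48, 49]
t=22: [69, 67, 67, 69, 68]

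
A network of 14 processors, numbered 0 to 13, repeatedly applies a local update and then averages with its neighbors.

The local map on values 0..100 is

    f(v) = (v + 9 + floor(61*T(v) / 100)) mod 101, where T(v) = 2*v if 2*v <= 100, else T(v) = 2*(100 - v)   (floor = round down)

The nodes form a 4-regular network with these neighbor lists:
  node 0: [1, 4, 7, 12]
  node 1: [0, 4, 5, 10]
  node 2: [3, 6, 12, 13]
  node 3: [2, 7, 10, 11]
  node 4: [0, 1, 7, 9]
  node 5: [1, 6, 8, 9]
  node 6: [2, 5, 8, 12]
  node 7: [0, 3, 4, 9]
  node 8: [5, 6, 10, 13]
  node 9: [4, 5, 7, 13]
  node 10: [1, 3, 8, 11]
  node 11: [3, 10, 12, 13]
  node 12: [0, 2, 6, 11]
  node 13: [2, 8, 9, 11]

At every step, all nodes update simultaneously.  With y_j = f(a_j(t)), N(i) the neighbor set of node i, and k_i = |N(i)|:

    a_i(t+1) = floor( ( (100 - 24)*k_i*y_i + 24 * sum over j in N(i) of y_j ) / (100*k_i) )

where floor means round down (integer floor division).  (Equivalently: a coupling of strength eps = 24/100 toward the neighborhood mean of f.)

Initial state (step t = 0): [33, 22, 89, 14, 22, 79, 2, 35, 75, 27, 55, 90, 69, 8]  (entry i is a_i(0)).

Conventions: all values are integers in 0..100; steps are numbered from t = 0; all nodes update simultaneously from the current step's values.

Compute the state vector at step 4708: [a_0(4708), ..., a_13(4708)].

Simulating step by step:
t=0: [33, 22, 89, 14, 22, 79, 2, 35, 75, 27, 55, 90, 69, 8]
t=1: [75, 53, 13, 37, 60, 18, 12, 80, 13, 62, 20, 13, 17, 25]
t=2: [15, 21, 42, 77, 15, 42, 36, 17, 40, 20, 51, 43, 42, 56]
t=3: [40, 47, 7, 13, 43, 18, 72, 43, 81, 46, 23, 5, 8, 22]
t=4: [76, 21, 26, 34, 9, 39, 17, 11, 19, 14, 50, 26, 29, 47]
t=5: [21, 51, 63, 74, 29, 83, 52, 34, 49, 40, 29, 61, 66, 22]
t=6: [53, 26, 18, 21, 70, 17, 17, 78, 21, 87, 59, 21, 17, 52]
t=7: [21, 55, 46, 49, 17, 45, 46, 14, 49, 13, 26, 49, 44, 23]
t=8: [48, 23, 13, 20, 43, 10, 9, 39, 20, 37, 54, 20, 9, 50]
t=9: [21, 49, 35, 52, 17, 37, 30, 81, 46, 78, 26, 47, 29, 28]
t=10: [50, 27, 79, 24, 40, 75, 72, 16, 25, 22, 53, 22, 69, 61]
t=11: [27, 60, 15, 54, 85, 22, 16, 47, 52, 53, 28, 49, 16, 23]
t=12: [56, 24, 41, 22, 15, 49, 43, 16, 27, 22, 58, 23, 43, 51]
t=13: [21, 52, 80, 56, 42, 23, 13, 43, 54, 50, 27, 51, 13, 30]
t=14: [45, 24, 19, 18, 6, 51, 35, 7, 28, 22, 55, 25, 35, 61]
t=15: [16, 50, 52, 45, 25, 30, 78, 26, 62, 48, 27, 58, 77, 26]
t=16: [43, 29, 19, 15, 57, 60, 16, 57, 25, 26, 55, 22, 15, 54]
t=17: [11, 58, 47, 40, 22, 26, 43, 20, 54, 54, 27, 50, 41, 27]
t=18: [38, 26, 25, 82, 50, 53, 14, 52, 25, 28, 60, 34, 80, 55]
t=19: [77, 58, 53, 19, 29, 28, 39, 25, 54, 58, 25, 67, 25, 29]
t=20: [22, 26, 30, 48, 62, 62, 82, 57, 31, 29, 54, 26, 57, 59]
t=21: [50, 56, 60, 21, 24, 25, 19, 22, 62, 59, 27, 54, 25, 30]
t=22: [26, 25, 26, 51, 53, 54, 48, 52, 27, 28, 58, 29, 54, 61]
t=23: [57, 55, 54, 24, 26, 26, 20, 24, 55, 58, 26, 59, 26, 28]
t=24: [25, 25, 28, 56, 56, 56, 50, 56, 28, 28, 56, 28, 56, 58]
t=25: [55, 55, 58, 23, 25, 26, 25, 23, 58, 58, 26, 58, 26, 29]
t=26: [25, 25, 28, 55, 55, 57, 58, 55, 29, 28, 56, 28, 57, 59]
t=27: [55, 55, 58, 23, 25, 26, 23, 23, 59, 58, 26, 58, 26, 30]
t=28: [25, 25, 28, 55, 55, 56, 55, 55, 28, 28, 56, 28, 56, 61]
t=29: [55, 55, 57, 23, 25, 26, 23, 23, 57, 57, 26, 57, 26, 29]
t=30: [25, 25, 28, 55, 55, 56, 55, 55, 28, 28, 56, 28, 56, 59]
t=31: [55, 55, 58, 23, 25, 26, 23, 23, 58, 58, 26, 58, 26, 29]
t=32: [25, 25, 28, 55, 55, 56, 55, 55, 28, 28, 56, 28, 56, 59]

Answer: [25, 25, 28, 55, 55, 56, 55, 55, 28, 28, 56, 28, 56, 59]
Key observation: The state at step 30, [25, 25, 28, 55, 55, 56, 55, 55, 28, 28, 56, 28, 56, 59], reappears at step 32: the system is in a cycle of period 2 from step 30 on.  Therefore the state at step 4708 equals the state at step 30 + ((4708 - 30) mod 2) = 30, which is [25, 25, 28, 55, 55, 56, 55, 55, 28, 28, 56, 28, 56, 59].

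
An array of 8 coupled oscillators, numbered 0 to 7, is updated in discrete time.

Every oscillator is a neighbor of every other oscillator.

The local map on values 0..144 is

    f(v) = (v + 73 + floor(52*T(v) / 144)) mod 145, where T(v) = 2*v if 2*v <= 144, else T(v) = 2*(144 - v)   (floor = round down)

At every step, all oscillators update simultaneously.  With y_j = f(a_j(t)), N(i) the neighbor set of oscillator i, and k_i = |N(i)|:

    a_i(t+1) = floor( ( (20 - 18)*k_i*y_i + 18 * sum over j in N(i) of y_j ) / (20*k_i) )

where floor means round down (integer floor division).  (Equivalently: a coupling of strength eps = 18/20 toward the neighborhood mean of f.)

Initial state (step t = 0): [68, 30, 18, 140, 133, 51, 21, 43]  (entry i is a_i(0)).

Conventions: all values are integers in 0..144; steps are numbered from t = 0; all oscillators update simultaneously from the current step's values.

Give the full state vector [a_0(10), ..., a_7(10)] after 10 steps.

Simulating step by step:
t=0: [68, 30, 18, 140, 133, 51, 21, 43]
t=1: [67, 65, 66, 67, 67, 68, 65, 68]
t=2: [42, 42, 42, 42, 42, 42, 42, 42]
t=3: [0, 0, 0, 0, 0, 0, 0, 0]
t=4: [73, 73, 73, 73, 73, 73, 73, 73]
t=5: [52, 52, 52, 52, 52, 52, 52, 52]
t=6: [17, 17, 17, 17, 17, 17, 17, 17]
t=7: [102, 102, 102, 102, 102, 102, 102, 102]
t=8: [60, 60, 60, 60, 60, 60, 60, 60]
t=9: [31, 31, 31, 31, 31, 31, 31, 31]
t=10: [126, 126, 126, 126, 126, 126, 126, 126]

Answer: [126, 126, 126, 126, 126, 126, 126, 126]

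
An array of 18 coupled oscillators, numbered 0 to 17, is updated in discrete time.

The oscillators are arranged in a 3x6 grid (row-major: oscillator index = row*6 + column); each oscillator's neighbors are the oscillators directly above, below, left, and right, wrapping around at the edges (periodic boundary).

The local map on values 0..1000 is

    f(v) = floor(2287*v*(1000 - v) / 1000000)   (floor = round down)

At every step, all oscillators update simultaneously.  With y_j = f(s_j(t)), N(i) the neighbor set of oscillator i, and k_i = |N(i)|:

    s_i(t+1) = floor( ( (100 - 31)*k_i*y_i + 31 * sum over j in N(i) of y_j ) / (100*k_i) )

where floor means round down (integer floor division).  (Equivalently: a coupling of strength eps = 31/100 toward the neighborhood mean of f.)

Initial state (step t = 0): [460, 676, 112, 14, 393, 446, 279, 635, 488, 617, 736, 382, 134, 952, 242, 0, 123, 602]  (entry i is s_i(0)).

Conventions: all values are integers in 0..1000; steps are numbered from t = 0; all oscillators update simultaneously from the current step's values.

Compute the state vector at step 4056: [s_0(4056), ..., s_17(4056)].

Simulating step by step:
t=0: [460, 676, 112, 14, 393, 446, 279, 635, 488, 617, 736, 382, 134, 952, 242, 0, 123, 602]
t=1: [530, 455, 274, 123, 475, 560, 464, 492, 526, 453, 451, 528, 312, 204, 359, 95, 288, 502]
t=2: [562, 543, 461, 308, 536, 565, 562, 554, 557, 512, 558, 568, 499, 422, 486, 275, 470, 555]
t=3: [563, 565, 561, 503, 561, 562, 562, 564, 565, 554, 565, 561, 567, 560, 560, 484, 559, 564]
t=4: [561, 562, 563, 569, 563, 562, 562, 562, 562, 565, 562, 562, 561, 562, 563, 569, 563, 562]
t=5: [562, 562, 561, 560, 561, 562, 562, 562, 562, 561, 562, 562, 562, 562, 561, 560, 561, 562]
t=6: [562, 562, 562, 563, 562, 562, 562, 562, 562, 562, 562, 562, 562, 562, 562, 563, 562, 562]
t=7: [562, 562, 562, 562, 562, 562, 562, 562, 562, 562, 562, 562, 562, 562, 562, 562, 562, 562]
t=8: [562, 562, 562, 562, 562, 562, 562, 562, 562, 562, 562, 562, 562, 562, 562, 562, 562, 562]

Answer: [562, 562, 562, 562, 562, 562, 562, 562, 562, 562, 562, 562, 562, 562, 562, 562, 562, 562]
Key observation: The state at step 7, [562, 562, 562, 562, 562, 562, 562, 562, 562, 562, 562, 562, 562, 562, 562, 562, 562, 562], reappears at step 8: the system is in a cycle of period 1 from step 7 on.  Therefore the state at step 4056 equals the state at step 7 + ((4056 - 7) mod 1) = 7, which is [562, 562, 562, 562, 562, 562, 562, 562, 562, 562, 562, 562, 562, 562, 562, 562, 562, 562].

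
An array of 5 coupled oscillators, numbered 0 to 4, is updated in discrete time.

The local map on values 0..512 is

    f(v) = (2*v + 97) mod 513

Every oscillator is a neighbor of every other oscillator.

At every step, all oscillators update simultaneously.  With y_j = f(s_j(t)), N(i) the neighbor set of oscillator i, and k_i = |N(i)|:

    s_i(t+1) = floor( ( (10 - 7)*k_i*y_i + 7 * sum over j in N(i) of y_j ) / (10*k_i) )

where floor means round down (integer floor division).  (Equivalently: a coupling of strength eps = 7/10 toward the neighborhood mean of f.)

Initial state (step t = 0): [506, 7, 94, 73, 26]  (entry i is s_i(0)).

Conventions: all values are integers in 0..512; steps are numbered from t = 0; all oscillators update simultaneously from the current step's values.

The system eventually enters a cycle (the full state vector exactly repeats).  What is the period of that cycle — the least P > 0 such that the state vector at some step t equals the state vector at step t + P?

Simulating step by step:
t=0: [506, 7, 94, 73, 26]
t=1: [162, 166, 188, 182, 171]
t=2: [441, 442, 448, 446, 443]
t=3: [471, 471, 473, 472, 471]
t=4: [14, 14, 14, 14, 14]
t=5: [125, 125, 125, 125, 125]
t=6: [347, 347, 347, 347, 347]
t=7: [278, 278, 278, 278, 278]
t=8: [140, 140, 140, 140, 140]
t=9: [377, 377, 377, 377, 377]
t=10: [338, 338, 338, 338, 338]
t=11: [260, 260, 260, 260, 260]
t=12: [104, 104, 104, 104, 104]
t=13: [305, 305, 305, 305, 305]
t=14: [194, 194, 194, 194, 194]
t=15: [485, 485, 485, 485, 485]
t=16: [41, 41, 41, 41, 41]
t=17: [179, 179, 179, 179, 179]
t=18: [455, 455, 455, 455, 455]
t=19: [494, 494, 494, 494, 494]
t=20: [59, 59, 59, 59, 59]
t=21: [215, 215, 215, 215, 215]
t=22: [14, 14, 14, 14, 14]

Answer: 18
Key observation: The state at step 4, [14, 14, 14, 14, 14], reappears at step 22 — and no state repeats earlier — so the cycle the system enters has period 18.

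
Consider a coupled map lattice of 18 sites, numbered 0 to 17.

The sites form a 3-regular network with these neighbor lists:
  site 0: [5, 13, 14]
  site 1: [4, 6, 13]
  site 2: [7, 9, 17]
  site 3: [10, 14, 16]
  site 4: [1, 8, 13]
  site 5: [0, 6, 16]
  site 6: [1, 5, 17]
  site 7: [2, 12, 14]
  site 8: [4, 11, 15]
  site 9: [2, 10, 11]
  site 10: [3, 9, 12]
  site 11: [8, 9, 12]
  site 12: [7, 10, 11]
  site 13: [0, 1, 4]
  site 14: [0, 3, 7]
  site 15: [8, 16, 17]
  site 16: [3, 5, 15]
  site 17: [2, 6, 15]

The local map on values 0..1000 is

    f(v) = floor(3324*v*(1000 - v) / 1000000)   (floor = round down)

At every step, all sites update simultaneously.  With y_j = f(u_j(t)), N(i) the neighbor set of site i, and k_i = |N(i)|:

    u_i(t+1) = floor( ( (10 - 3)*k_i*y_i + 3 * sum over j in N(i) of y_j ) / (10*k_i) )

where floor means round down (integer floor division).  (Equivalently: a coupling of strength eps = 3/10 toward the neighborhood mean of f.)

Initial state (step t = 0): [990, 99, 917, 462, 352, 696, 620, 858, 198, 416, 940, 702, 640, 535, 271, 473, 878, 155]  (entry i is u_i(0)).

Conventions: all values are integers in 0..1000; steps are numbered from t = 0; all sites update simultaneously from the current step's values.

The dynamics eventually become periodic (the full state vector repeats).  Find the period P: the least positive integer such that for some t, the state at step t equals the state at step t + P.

Simulating step by step:
t=0: [990, 99, 917, 462, 352, 696, 620, 858, 198, 416, 940, 702, 640, 535, 271, 473, 878, 155]
t=1: [240, 443, 341, 698, 695, 609, 691, 450, 597, 678, 370, 696, 664, 686, 585, 711, 484, 490]
t=2: [655, 786, 759, 731, 726, 768, 740, 804, 768, 729, 758, 718, 748, 714, 777, 724, 798, 794]
t=3: [710, 589, 597, 629, 645, 606, 616, 547, 614, 648, 619, 658, 618, 671, 595, 631, 565, 571]
t=4: [711, 790, 798, 782, 765, 783, 791, 814, 779, 763, 779, 756, 784, 738, 788, 782, 805, 805]
t=5: [654, 564, 537, 561, 594, 570, 547, 517, 578, 592, 573, 602, 562, 632, 563, 557, 534, 529]
t=6: [766, 811, 824, 818, 800, 810, 822, 827, 808, 804, 812, 800, 816, 778, 811, 820, 824, 826]
t=7: [575, 515, 484, 495, 531, 514, 489, 481, 515, 518, 506, 525, 500, 565, 512, 490, 486, 479]
t=8: [816, 828, 829, 830, 826, 828, 829, 829, 829, 829, 830, 828, 830, 818, 828, 829, 830, 829]
t=9: [493, 475, 471, 469, 477, 475, 471, 471, 471, 471, 469, 472, 469, 490, 475, 470, 469, 471]
t=10: [829, 828, 828, 827, 828, 828, 828, 827, 828, 827, 827, 827, 827, 829, 828, 827, 827, 828]
t=11: [471, 472, 473, 474, 472, 473, 473, 474, 473, 474, 475, 474, 475, 471, 473, 474, 474, 473]
t=12: [828, 828, 828, 828, 828, 828, 828, 828, 828, 828, 828, 828, 828, 828, 828, 828, 828, 828]
t=13: [473, 473, 473, 473, 473, 473, 473, 473, 473, 473, 473, 473, 473, 473, 473, 473, 473, 473]
t=14: [828, 828, 828, 828, 828, 828, 828, 828, 828, 828, 828, 828, 828, 828, 828, 828, 828, 828]

Answer: 2
Key observation: The state at step 12, [828, 828, 828, 828, 828, 828, 828, 828, 828, 828, 828, 828, 828, 828, 828, 828, 828, 828], reappears at step 14 — and no state repeats earlier — so the cycle the system enters has period 2.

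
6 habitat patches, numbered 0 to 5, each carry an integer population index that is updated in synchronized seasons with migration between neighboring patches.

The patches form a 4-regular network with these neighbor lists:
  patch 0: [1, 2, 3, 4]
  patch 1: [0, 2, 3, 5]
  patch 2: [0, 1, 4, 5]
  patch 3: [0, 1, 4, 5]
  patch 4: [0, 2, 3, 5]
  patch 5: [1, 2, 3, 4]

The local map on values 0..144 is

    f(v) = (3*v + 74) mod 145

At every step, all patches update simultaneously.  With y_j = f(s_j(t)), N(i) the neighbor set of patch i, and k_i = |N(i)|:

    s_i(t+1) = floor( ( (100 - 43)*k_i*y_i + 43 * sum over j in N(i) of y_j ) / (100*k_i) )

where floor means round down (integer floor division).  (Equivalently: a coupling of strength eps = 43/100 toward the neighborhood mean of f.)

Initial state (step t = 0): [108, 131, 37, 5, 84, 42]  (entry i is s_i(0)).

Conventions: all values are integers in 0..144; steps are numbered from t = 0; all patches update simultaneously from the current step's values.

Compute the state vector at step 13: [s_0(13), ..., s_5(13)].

Answer: [81, 111, 108, 114, 90, 103]

Derivation:
t=0: [108, 131, 37, 5, 84, 42]
t=1: [82, 49, 47, 75, 51, 52]
t=2: [42, 64, 69, 34, 67, 73]
t=3: [76, 93, 110, 50, 98, 46]
t=4: [42, 65, 88, 68, 73, 74]
t=5: [64, 96, 47, 96, 27, 36]
t=6: [93, 73, 65, 66, 37, 45]
t=7: [67, 42, 88, 90, 63, 68]
t=8: [103, 70, 74, 77, 106, 105]
t=9: [81, 102, 49, 55, 81, 84]
t=10: [46, 76, 62, 72, 40, 51]
t=11: [57, 35, 88, 22, 56, 65]
t=12: [91, 63, 65, 117, 99, 104]
t=13: [81, 111, 108, 114, 90, 103]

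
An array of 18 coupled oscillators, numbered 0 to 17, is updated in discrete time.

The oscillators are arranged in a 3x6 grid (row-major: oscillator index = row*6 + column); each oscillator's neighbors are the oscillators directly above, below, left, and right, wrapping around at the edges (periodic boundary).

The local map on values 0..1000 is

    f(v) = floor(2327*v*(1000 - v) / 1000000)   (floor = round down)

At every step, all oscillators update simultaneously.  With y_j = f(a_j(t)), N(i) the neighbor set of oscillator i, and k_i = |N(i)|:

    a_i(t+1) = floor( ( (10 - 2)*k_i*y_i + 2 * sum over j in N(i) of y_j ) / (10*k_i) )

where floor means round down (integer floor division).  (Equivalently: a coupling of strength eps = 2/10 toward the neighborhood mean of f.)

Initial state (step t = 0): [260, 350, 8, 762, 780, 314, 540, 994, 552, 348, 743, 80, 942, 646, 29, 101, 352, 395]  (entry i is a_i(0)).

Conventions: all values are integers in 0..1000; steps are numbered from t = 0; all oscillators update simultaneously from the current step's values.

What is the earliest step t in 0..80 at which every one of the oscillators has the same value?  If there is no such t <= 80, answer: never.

Simulating step by step:
t=0: [260, 350, 8, 762, 780, 314, 540, 994, 552, 348, 743, 80, 942, 646, 29, 101, 352, 395]  (not all equal)
t=1: [444, 473, 93, 395, 414, 479, 500, 121, 491, 504, 436, 240, 207, 462, 118, 246, 504, 511]  (not all equal)
t=2: [565, 543, 254, 533, 565, 571, 546, 313, 528, 571, 565, 454, 420, 534, 282, 442, 572, 563]  (not all equal)
t=3: [571, 566, 462, 570, 571, 570, 571, 515, 562, 571, 571, 575, 567, 568, 485, 567, 569, 571]  (not all equal)
t=4: [570, 571, 577, 570, 570, 569, 570, 578, 573, 570, 569, 568, 570, 571, 579, 571, 570, 569]  (not all equal)
t=5: [570, 569, 567, 569, 570, 570, 569, 567, 568, 569, 570, 570, 570, 569, 567, 569, 570, 570]  (not all equal)
t=6: [570, 570, 570, 570, 570, 570, 570, 570, 570, 570, 570, 570, 570, 570, 570, 570, 570, 570]  (all equal)

Answer: 6
Key observation: Synchronization is absorbing here: once all oscillators are equal they stay equal, and step 6 is the first all-equal step.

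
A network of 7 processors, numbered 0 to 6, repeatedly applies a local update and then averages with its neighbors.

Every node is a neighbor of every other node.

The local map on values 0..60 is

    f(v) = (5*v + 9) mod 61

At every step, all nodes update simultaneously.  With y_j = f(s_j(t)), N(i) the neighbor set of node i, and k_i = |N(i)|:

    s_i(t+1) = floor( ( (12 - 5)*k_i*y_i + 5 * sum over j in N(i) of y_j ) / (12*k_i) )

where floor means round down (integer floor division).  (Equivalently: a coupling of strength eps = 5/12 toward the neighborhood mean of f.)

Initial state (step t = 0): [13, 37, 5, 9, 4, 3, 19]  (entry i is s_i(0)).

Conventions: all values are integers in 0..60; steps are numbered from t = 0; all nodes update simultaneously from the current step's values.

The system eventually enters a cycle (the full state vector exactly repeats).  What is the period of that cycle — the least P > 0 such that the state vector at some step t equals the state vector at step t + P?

Simulating step by step:
t=0: [13, 37, 5, 9, 4, 3, 19]
t=1: [21, 20, 31, 42, 29, 26, 36]
t=2: [43, 40, 37, 34, 32, 24, 19]
t=3: [37, 29, 21, 45, 40, 19, 38]
t=4: [21, 32, 43, 42, 29, 38, 24]
t=5: [43, 40, 37, 34, 32, 24, 19]

Answer: 3
Key observation: The state at step 2, [43, 40, 37, 34, 32, 24, 19], reappears at step 5 — and no state repeats earlier — so the cycle the system enters has period 3.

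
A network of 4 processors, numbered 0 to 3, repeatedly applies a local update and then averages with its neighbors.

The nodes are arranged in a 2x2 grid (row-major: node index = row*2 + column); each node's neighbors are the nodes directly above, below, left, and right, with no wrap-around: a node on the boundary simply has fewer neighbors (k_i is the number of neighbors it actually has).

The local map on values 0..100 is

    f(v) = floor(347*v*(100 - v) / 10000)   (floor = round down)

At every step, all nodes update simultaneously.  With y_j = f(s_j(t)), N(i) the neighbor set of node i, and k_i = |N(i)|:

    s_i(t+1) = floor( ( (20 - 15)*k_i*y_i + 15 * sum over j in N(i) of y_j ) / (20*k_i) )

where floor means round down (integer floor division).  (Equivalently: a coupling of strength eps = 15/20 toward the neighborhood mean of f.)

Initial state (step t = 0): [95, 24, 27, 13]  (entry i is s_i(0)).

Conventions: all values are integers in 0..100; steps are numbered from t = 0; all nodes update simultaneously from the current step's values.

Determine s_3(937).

Simulating step by step:
t=0: [95, 24, 27, 13]
t=1: [53, 36, 37, 58]
t=2: [81, 83, 83, 80]
t=3: [49, 52, 52, 49]
t=4: [86, 86, 86, 86]
t=5: [41, 41, 41, 41]
t=6: [83, 83, 83, 83]
t=7: [48, 48, 48, 48]
t=8: [86, 86, 86, 86]

Answer: s_3(937) = 41
Key observation: The state at step 4, [86, 86, 86, 86], reappears at step 8: the system is in a cycle of period 4 from step 4 on.  Therefore the state at step 937 equals the state at step 4 + ((937 - 4) mod 4) = 5, which is [41, 41, 41, 41].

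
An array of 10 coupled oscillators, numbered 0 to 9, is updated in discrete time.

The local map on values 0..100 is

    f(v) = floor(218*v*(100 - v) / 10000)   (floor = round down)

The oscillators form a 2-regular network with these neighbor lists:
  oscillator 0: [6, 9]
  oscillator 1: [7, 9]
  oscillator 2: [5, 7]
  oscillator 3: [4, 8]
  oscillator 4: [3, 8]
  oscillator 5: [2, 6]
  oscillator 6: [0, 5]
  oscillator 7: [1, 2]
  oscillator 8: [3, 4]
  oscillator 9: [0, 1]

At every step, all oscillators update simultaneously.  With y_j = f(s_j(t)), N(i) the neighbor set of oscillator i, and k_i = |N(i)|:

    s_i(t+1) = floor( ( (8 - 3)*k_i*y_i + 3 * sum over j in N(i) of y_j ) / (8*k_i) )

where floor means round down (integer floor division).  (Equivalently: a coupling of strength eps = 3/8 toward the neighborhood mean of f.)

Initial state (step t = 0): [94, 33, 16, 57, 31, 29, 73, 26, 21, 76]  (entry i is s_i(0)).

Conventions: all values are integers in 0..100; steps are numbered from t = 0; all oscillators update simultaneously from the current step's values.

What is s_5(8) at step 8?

Simulating step by step:
t=0: [94, 33, 16, 57, 31, 29, 73, 26, 21, 76]
t=1: [22, 45, 34, 48, 45, 40, 36, 40, 41, 35]
t=2: [41, 52, 49, 53, 53, 50, 47, 51, 52, 47]
t=3: [52, 54, 54, 54, 54, 54, 53, 54, 54, 53]
t=4: [54, 54, 54, 54, 54, 54, 54, 54, 54, 54]
t=5: [54, 54, 54, 54, 54, 54, 54, 54, 54, 54]
t=6: [54, 54, 54, 54, 54, 54, 54, 54, 54, 54]
t=7: [54, 54, 54, 54, 54, 54, 54, 54, 54, 54]
t=8: [54, 54, 54, 54, 54, 54, 54, 54, 54, 54]

Answer: s_5(8) = 54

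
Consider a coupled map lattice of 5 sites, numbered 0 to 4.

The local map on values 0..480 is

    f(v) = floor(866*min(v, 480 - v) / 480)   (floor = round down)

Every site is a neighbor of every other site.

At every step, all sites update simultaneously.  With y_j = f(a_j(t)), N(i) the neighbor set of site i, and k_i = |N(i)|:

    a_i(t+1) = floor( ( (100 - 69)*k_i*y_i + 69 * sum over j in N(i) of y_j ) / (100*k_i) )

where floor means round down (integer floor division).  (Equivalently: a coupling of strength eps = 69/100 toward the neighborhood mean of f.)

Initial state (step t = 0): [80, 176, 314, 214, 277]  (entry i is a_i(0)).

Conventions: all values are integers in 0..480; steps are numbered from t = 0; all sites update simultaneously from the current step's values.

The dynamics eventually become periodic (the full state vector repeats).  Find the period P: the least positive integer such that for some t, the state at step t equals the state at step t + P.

Simulating step by step:
t=0: [80, 176, 314, 214, 277]
t=1: [280, 304, 301, 313, 311]
t=2: [326, 320, 320, 318, 318]
t=3: [285, 287, 287, 288, 288]
t=4: [348, 347, 347, 347, 347]
t=5: [238, 238, 238, 238, 238]
t=6: [429, 429, 429, 429, 429]
t=7: [92, 92, 92, 92, 92]
t=8: [165, 165, 165, 165, 165]
t=9: [297, 297, 297, 297, 297]
t=10: [330, 330, 330, 330, 330]
t=11: [270, 270, 270, 270, 270]
t=12: [378, 378, 378, 378, 378]
t=13: [184, 184, 184, 184, 184]
t=14: [331, 331, 331, 331, 331]
t=15: [268, 268, 268, 268, 268]
t=16: [382, 382, 382, 382, 382]
t=17: [176, 176, 176, 176, 176]
t=18: [317, 317, 317, 317, 317]
t=19: [294, 294, 294, 294, 294]
t=20: [335, 335, 335, 335, 335]
t=21: [261, 261, 261, 261, 261]
t=22: [395, 395, 395, 395, 395]
t=23: [153, 153, 153, 153, 153]
t=24: [276, 276, 276, 276, 276]
t=25: [368, 368, 368, 368, 368]
t=26: [202, 202, 202, 202, 202]
t=27: [364, 364, 364, 364, 364]
t=28: [209, 209, 209, 209, 209]
t=29: [377, 377, 377, 377, 377]
t=30: [185, 185, 185, 185, 185]
t=31: [333, 333, 333, 333, 333]
t=32: [265, 265, 265, 265, 265]
t=33: [387, 387, 387, 387, 387]
t=34: [167, 167, 167, 167, 167]
t=35: [301, 301, 301, 301, 301]
t=36: [322, 322, 322, 322, 322]
t=37: [285, 285, 285, 285, 285]
t=38: [351, 351, 351, 351, 351]
t=39: [232, 232, 232, 232, 232]
t=40: [418, 418, 418, 418, 418]
t=41: [111, 111, 111, 111, 111]
t=42: [200, 200, 200, 200, 200]
t=43: [360, 360, 360, 360, 360]
t=44: [216, 216, 216, 216, 216]
t=45: [389, 389, 389, 389, 389]
t=46: [164, 164, 164, 164, 164]
t=47: [295, 295, 295, 295, 295]
t=48: [333, 333, 333, 333, 333]

Answer: 17
Key observation: The state at step 31, [333, 333, 333, 333, 333], reappears at step 48 — and no state repeats earlier — so the cycle the system enters has period 17.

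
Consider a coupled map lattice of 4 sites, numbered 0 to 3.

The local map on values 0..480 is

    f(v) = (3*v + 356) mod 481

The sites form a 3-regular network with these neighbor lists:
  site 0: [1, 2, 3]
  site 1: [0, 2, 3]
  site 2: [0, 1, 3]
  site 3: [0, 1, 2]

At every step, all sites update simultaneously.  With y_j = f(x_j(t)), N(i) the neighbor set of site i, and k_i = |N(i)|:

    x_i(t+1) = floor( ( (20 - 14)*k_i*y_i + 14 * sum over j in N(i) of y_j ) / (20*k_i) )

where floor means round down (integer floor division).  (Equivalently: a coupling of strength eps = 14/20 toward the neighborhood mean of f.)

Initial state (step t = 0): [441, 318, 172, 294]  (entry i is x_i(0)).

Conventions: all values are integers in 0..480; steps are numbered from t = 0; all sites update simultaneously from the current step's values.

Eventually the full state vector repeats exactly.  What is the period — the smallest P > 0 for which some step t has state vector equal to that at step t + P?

Simulating step by step:
t=0: [441, 318, 172, 294]
t=1: [307, 315, 317, 310]
t=2: [329, 331, 331, 330]
t=3: [384, 384, 384, 384]
t=4: [65, 65, 65, 65]
t=5: [70, 70, 70, 70]
t=6: [85, 85, 85, 85]
t=7: [130, 130, 130, 130]
t=8: [265, 265, 265, 265]
t=9: [189, 189, 189, 189]
t=10: [442, 442, 442, 442]
t=11: [239, 239, 239, 239]
t=12: [111, 111, 111, 111]
t=13: [208, 208, 208, 208]
t=14: [18, 18, 18, 18]
t=15: [410, 410, 410, 410]
t=16: [143, 143, 143, 143]
t=17: [304, 304, 304, 304]
t=18: [306, 306, 306, 306]
t=19: [312, 312, 312, 312]
t=20: [330, 330, 330, 330]
t=21: [384, 384, 384, 384]

Answer: 18
Key observation: The state at step 3, [384, 384, 384, 384], reappears at step 21 — and no state repeats earlier — so the cycle the system enters has period 18.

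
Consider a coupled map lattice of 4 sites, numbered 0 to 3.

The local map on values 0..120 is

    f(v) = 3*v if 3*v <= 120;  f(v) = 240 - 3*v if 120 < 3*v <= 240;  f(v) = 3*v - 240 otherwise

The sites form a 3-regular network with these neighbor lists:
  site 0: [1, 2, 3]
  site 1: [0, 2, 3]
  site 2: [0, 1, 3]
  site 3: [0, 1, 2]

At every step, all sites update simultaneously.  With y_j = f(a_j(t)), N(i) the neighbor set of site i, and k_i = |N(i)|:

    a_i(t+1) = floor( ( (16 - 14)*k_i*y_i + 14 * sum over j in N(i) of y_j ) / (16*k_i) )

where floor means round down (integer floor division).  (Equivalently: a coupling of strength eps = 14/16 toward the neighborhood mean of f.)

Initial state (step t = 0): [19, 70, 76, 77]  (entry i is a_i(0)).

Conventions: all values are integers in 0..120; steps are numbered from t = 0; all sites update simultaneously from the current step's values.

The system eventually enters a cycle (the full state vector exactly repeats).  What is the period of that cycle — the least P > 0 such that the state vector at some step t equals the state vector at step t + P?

Simulating step by step:
t=0: [19, 70, 76, 77]
t=1: [22, 26, 29, 30]
t=2: [82, 80, 79, 78]
t=3: [3, 4, 3, 3]
t=4: [9, 9, 9, 9]
t=5: [27, 27, 27, 27]
t=6: [81, 81, 81, 81]
t=7: [3, 3, 3, 3]
t=8: [9, 9, 9, 9]

Answer: 4
Key observation: The state at step 4, [9, 9, 9, 9], reappears at step 8 — and no state repeats earlier — so the cycle the system enters has period 4.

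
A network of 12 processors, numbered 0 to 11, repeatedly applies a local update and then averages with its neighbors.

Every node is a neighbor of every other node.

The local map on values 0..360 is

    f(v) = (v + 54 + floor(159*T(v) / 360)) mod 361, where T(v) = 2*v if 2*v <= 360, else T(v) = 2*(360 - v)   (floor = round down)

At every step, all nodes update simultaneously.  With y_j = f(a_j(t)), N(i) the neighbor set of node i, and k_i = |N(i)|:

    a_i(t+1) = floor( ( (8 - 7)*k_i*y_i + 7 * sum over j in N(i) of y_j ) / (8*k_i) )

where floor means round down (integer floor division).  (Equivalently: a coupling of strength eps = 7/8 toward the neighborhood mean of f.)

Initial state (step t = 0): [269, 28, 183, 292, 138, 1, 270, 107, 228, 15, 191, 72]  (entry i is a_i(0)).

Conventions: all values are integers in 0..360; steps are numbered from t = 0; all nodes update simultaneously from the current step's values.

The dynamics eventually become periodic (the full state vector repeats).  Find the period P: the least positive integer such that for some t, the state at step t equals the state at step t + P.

Answer: 3
Key observation: The state at step 12, [48, 48, 48, 48, 48, 48, 48, 48, 48, 48, 48, 48], reappears at step 15 — and no state repeats earlier — so the cycle the system enters has period 3.

Derivation:
t=0: [269, 28, 183, 292, 138, 1, 270, 107, 228, 15, 191, 72]
t=1: [99, 102, 99, 99, 112, 100, 99, 109, 99, 101, 99, 106]
t=2: [245, 245, 245, 245, 246, 245, 245, 246, 245, 245, 245, 246]
t=3: [39, 39, 39, 39, 39, 39, 39, 39, 39, 39, 39, 39]
t=4: [127, 127, 127, 127, 127, 127, 127, 127, 127, 127, 127, 127]
t=5: [293, 293, 293, 293, 293, 293, 293, 293, 293, 293, 293, 293]
t=6: [45, 45, 45, 45, 45, 45, 45, 45, 45, 45, 45, 45]
t=7: [138, 138, 138, 138, 138, 138, 138, 138, 138, 138, 138, 138]
t=8: [313, 313, 313, 313, 313, 313, 313, 313, 313, 313, 313, 313]
t=9: [47, 47, 47, 47, 47, 47, 47, 47, 47, 47, 47, 47]
t=10: [142, 142, 142, 142, 142, 142, 142, 142, 142, 142, 142, 142]
t=11: [321, 321, 321, 321, 321, 321, 321, 321, 321, 321, 321, 321]
t=12: [48, 48, 48, 48, 48, 48, 48, 48, 48, 48, 48, 48]
t=13: [144, 144, 144, 144, 144, 144, 144, 144, 144, 144, 144, 144]
t=14: [325, 325, 325, 325, 325, 325, 325, 325, 325, 325, 325, 325]
t=15: [48, 48, 48, 48, 48, 48, 48, 48, 48, 48, 48, 48]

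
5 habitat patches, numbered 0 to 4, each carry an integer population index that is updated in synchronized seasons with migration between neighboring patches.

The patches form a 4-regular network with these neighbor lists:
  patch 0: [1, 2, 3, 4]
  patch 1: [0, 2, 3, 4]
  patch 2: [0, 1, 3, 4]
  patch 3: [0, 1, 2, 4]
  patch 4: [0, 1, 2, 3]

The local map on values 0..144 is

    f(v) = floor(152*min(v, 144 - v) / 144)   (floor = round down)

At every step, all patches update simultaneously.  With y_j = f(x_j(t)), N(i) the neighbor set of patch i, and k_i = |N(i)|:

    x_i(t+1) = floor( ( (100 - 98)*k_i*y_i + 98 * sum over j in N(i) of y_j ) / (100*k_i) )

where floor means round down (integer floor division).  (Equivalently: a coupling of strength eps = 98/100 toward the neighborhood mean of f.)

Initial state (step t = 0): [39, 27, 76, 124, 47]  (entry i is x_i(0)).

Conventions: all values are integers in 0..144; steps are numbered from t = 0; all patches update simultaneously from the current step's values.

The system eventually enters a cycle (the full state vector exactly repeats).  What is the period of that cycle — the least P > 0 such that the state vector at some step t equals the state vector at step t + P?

Simulating step by step:
t=0: [39, 27, 76, 124, 47]
t=1: [42, 45, 35, 46, 40]
t=2: [43, 42, 45, 42, 43]
t=3: [45, 45, 44, 45, 45]
t=4: [46, 46, 46, 46, 46]
t=5: [48, 48, 48, 48, 48]
t=6: [50, 50, 50, 50, 50]
t=7: [52, 52, 52, 52, 52]
t=8: [54, 54, 54, 54, 54]
t=9: [57, 57, 57, 57, 57]
t=10: [60, 60, 60, 60, 60]
t=11: [63, 63, 63, 63, 63]
t=12: [66, 66, 66, 66, 66]
t=13: [69, 69, 69, 69, 69]
t=14: [72, 72, 72, 72, 72]
t=15: [76, 76, 76, 76, 76]
t=16: [71, 71, 71, 71, 71]
t=17: [74, 74, 74, 74, 74]
t=18: [73, 73, 73, 73, 73]
t=19: [74, 74, 74, 74, 74]

Answer: 2
Key observation: The state at step 17, [74, 74, 74, 74, 74], reappears at step 19 — and no state repeats earlier — so the cycle the system enters has period 2.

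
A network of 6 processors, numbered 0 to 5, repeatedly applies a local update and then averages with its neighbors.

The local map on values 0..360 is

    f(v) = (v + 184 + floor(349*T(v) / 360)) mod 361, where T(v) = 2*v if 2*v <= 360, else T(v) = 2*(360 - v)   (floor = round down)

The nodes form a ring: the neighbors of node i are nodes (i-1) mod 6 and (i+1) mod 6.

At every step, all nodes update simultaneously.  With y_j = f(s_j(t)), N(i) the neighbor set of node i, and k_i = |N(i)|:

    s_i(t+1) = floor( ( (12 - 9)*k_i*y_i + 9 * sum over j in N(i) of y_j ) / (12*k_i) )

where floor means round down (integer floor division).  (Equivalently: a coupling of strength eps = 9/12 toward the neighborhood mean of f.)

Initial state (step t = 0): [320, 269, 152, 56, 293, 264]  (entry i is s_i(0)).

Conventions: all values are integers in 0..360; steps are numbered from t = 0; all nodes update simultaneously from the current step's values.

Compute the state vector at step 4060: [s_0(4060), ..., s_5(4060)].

Simulating step by step:
t=0: [320, 269, 152, 56, 293, 264]
t=1: [257, 250, 298, 279, 294, 242]
t=2: [286, 266, 264, 246, 268, 269]
t=3: [265, 264, 278, 275, 276, 262]
t=4: [273, 267, 265, 260, 266, 268]
t=5: [268, 268, 272, 272, 272, 267]
t=6: [269, 267, 266, 265, 266, 267]
t=7: [269, 269, 271, 271, 271, 269]
t=8: [268, 267, 266, 266, 266, 267]
t=9: [269, 270, 270, 271, 270, 270]
t=10: [267, 267, 266, 266, 266, 267]
t=11: [270, 270, 270, 271, 270, 270]
t=12: [267, 267, 266, 266, 266, 267]

Answer: [267, 267, 266, 266, 266, 267]
Key observation: The state at step 10, [267, 267, 266, 266, 266, 267], reappears at step 12: the system is in a cycle of period 2 from step 10 on.  Therefore the state at step 4060 equals the state at step 10 + ((4060 - 10) mod 2) = 10, which is [267, 267, 266, 266, 266, 267].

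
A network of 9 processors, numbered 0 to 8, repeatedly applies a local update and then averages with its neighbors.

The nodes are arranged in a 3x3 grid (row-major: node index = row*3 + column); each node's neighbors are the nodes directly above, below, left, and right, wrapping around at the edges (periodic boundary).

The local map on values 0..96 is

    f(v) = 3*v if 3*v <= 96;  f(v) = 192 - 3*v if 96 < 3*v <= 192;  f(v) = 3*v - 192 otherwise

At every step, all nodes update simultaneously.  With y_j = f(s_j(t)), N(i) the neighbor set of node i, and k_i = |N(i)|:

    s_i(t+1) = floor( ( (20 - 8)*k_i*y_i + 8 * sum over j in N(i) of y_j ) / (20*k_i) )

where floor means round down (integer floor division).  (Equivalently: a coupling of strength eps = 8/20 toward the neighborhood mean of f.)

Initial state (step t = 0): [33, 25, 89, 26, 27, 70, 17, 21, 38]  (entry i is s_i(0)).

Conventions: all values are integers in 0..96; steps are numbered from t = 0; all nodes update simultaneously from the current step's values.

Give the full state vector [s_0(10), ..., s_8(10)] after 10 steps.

Simulating step by step:
t=0: [33, 25, 89, 26, 27, 70, 17, 21, 38]
t=1: [83, 76, 71, 71, 72, 42, 61, 66, 67]
t=2: [42, 32, 29, 28, 27, 47, 14, 11, 15]
t=3: [70, 84, 78, 74, 75, 60, 48, 46, 48]
t=4: [28, 50, 39, 29, 35, 22, 43, 51, 44]
t=5: [77, 53, 70, 82, 75, 70, 64, 48, 60]
t=6: [33, 33, 21, 41, 35, 22, 15, 36, 15]
t=7: [82, 88, 67, 70, 83, 66, 56, 77, 52]
t=8: [44, 59, 22, 24, 47, 15, 29, 42, 29]
t=9: [60, 33, 60, 67, 50, 54, 80, 63, 78]
t=10: [23, 62, 24, 18, 38, 28, 35, 24, 34]

Answer: [23, 62, 24, 18, 38, 28, 35, 24, 34]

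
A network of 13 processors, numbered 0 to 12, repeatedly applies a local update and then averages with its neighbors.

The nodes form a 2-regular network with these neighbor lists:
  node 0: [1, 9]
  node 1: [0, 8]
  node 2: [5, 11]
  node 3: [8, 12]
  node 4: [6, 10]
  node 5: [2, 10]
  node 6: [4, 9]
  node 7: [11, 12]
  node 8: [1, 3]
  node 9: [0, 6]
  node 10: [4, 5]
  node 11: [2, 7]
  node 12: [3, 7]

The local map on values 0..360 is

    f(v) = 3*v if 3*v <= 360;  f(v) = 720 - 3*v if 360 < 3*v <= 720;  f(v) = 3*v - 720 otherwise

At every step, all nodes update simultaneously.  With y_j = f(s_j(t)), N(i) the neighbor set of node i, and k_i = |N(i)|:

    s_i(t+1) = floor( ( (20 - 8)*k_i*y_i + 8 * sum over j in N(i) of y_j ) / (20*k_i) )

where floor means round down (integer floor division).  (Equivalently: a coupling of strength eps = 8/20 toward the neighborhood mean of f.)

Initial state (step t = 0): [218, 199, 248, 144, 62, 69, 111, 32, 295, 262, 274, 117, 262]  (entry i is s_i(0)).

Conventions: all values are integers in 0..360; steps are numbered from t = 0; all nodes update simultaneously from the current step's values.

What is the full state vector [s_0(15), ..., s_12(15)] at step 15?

Answer: [298, 192, 264, 130, 288, 283, 299, 263, 97, 299, 319, 325, 106]

Derivation:
t=0: [218, 199, 248, 144, 62, 69, 111, 32, 295, 262, 274, 117, 262]
t=1: [77, 120, 126, 219, 198, 149, 250, 141, 181, 119, 139, 234, 116]
t=2: [282, 297, 263, 142, 142, 292, 114, 251, 190, 266, 261, 138, 280]
t=3: [125, 157, 133, 230, 257, 120, 279, 105, 183, 140, 127, 204, 137]
t=4: [316, 252, 286, 114, 121, 348, 140, 272, 158, 272, 285, 192, 254]
t=5: [163, 116, 176, 262, 301, 249, 270, 94, 223, 163, 217, 133, 112]
t=6: [254, 265, 184, 117, 141, 68, 136, 300, 113, 202, 83, 287, 271]
t=7: [63, 121, 169, 297, 290, 205, 269, 154, 288, 139, 249, 154, 162]
t=8: [245, 280, 200, 178, 112, 111, 142, 253, 192, 237, 67, 249, 226]
t=9: [34, 103, 144, 148, 300, 264, 245, 37, 147, 67, 254, 48, 70]
t=10: [163, 261, 216, 263, 119, 109, 85, 137, 284, 144, 75, 166, 203]
t=11: [208, 110, 153, 90, 310, 255, 282, 252, 105, 270, 271, 209, 142]
t=12: [141, 280, 184, 283, 169, 97, 135, 99, 309, 98, 106, 115, 237]
t=13: [261, 172, 228, 120, 254, 271, 290, 249, 174, 298, 291, 300, 90]
t=14: [113, 174, 76, 309, 85, 93, 133, 106, 231, 147, 118, 120, 239]
t=15: [298, 192, 264, 130, 288, 283, 299, 263, 97, 299, 319, 325, 106]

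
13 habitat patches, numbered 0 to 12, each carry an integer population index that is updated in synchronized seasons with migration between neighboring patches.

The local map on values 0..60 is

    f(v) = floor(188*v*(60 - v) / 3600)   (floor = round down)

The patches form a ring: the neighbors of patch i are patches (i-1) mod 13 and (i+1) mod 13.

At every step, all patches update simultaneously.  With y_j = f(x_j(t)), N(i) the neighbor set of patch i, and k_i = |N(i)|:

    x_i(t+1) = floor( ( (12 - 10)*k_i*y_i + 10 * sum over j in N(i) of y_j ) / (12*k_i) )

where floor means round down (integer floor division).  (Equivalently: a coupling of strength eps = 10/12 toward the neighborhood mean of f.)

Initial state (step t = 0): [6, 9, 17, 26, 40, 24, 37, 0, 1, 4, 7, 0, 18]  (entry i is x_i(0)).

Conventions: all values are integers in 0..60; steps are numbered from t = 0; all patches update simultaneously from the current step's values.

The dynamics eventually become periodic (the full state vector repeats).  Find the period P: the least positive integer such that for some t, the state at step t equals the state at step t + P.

Simulating step by step:
t=0: [6, 9, 17, 26, 40, 24, 37, 0, 1, 4, 7, 0, 18]
t=1: [28, 26, 35, 40, 44, 42, 26, 19, 5, 11, 7, 24, 13]
t=2: [39, 45, 43, 40, 39, 40, 40, 31, 30, 18, 33, 28, 43]
t=3: [37, 39, 38, 40, 41, 41, 43, 44, 43, 45, 43, 42, 43]
t=4: [40, 43, 41, 41, 40, 39, 38, 37, 35, 37, 37, 38, 40]
t=5: [39, 40, 39, 40, 41, 42, 43, 44, 44, 44, 43, 42, 41]
t=6: [40, 41, 41, 41, 40, 39, 37, 36, 36, 36, 37, 39, 40]
t=7: [40, 40, 40, 40, 41, 42, 43, 44, 45, 44, 43, 42, 41]
t=8: [40, 41, 41, 40, 40, 39, 37, 36, 35, 36, 37, 39, 40]
t=9: [40, 40, 40, 40, 41, 42, 43, 44, 45, 44, 43, 42, 41]

Answer: 2
Key observation: The state at step 7, [40, 40, 40, 40, 41, 42, 43, 44, 45, 44, 43, 42, 41], reappears at step 9 — and no state repeats earlier — so the cycle the system enters has period 2.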